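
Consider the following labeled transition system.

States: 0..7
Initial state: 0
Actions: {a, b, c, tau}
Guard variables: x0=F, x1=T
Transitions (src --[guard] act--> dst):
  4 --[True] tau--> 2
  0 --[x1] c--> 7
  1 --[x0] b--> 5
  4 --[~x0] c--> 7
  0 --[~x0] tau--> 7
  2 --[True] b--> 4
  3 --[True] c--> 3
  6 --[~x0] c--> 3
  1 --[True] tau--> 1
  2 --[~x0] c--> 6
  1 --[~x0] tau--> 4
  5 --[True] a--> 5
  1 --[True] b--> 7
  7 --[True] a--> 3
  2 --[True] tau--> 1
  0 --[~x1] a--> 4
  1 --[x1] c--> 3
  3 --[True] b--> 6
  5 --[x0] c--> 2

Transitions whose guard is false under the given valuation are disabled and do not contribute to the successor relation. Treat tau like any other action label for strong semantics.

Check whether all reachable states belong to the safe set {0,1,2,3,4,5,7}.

Inv-set: {0,1,2,3,4,5,7}
Reach set: {0,3,6,7}
  0: ✓
  3: ✓
  6: ✗ unsafe
  7: ✓
reach 6 via c·a·b — violates

Answer: INVARIANT VIOLATED at state 6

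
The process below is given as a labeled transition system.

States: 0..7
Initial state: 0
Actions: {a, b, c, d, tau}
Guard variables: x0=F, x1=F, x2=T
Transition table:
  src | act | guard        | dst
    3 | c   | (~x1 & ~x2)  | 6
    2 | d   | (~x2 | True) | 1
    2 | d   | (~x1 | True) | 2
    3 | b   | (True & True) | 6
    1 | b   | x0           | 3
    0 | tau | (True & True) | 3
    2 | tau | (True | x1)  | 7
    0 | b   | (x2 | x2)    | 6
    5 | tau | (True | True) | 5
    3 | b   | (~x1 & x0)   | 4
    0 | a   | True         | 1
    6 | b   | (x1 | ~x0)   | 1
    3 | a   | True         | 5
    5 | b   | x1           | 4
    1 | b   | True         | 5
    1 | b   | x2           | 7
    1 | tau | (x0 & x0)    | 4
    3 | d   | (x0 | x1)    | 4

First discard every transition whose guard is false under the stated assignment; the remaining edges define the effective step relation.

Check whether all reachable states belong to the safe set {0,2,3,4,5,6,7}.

Answer: INVARIANT VIOLATED at state 1

Trace:
Inv-set: {0,2,3,4,5,6,7}
Reach set: {0,1,3,5,6,7}
  0: safe
  1: ✗ unsafe
  3: safe
  5: safe
  6: safe
  7: safe
reach 1 via a — violates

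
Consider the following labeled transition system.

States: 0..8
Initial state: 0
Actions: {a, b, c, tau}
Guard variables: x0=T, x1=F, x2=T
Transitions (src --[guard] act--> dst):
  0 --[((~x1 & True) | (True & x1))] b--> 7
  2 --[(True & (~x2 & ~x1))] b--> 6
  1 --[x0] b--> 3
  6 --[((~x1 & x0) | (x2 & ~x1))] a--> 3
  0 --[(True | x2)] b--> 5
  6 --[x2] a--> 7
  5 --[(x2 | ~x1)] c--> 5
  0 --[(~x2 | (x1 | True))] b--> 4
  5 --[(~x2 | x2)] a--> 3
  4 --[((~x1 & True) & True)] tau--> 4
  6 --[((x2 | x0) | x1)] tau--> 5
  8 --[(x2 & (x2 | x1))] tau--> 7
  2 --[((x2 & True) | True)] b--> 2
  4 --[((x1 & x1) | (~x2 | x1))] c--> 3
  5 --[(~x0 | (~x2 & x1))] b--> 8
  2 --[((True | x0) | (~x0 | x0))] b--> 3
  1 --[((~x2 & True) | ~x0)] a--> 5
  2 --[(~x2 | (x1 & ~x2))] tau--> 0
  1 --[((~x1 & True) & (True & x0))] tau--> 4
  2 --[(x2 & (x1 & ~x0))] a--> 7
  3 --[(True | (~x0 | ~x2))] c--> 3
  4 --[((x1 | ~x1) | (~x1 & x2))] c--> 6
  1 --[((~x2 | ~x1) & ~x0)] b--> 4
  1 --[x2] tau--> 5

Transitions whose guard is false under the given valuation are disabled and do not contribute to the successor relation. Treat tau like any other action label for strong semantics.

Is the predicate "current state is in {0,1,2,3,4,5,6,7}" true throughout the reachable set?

Answer: INVARIANT HOLDS

Working:
Inv-set: {0,1,2,3,4,5,6,7}
Reach set: {0,3,4,5,6,7}
  0: safe
  3: safe
  4: safe
  5: safe
  6: safe
  7: safe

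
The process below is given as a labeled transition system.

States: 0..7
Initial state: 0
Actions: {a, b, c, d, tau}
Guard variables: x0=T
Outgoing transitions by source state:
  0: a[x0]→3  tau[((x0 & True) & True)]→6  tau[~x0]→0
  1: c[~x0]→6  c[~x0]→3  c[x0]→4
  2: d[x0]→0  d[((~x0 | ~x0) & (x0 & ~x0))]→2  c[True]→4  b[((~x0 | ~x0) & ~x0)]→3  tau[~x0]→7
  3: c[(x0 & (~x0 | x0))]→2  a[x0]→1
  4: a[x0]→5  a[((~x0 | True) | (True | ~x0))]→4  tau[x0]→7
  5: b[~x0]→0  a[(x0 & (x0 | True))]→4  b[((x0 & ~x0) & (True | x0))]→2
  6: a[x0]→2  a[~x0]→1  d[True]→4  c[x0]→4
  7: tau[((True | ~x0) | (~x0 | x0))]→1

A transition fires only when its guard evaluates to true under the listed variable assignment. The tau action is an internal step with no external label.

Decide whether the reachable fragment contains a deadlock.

Answer: DEADLOCK-FREE

Trace:
Reach set: {0,1,2,3,4,5,6,7}
  0: a→3  tau→6  [deg 2]
  1: c→4  [deg 1]
  2: c→4  d→0  [deg 2]
  3: a→1  c→2  [deg 2]
  4: a→4  a→5  tau→7  [deg 3]
  5: a→4  [deg 1]
  6: a→2  c→4  d→4  [deg 3]
  7: tau→1  [deg 1]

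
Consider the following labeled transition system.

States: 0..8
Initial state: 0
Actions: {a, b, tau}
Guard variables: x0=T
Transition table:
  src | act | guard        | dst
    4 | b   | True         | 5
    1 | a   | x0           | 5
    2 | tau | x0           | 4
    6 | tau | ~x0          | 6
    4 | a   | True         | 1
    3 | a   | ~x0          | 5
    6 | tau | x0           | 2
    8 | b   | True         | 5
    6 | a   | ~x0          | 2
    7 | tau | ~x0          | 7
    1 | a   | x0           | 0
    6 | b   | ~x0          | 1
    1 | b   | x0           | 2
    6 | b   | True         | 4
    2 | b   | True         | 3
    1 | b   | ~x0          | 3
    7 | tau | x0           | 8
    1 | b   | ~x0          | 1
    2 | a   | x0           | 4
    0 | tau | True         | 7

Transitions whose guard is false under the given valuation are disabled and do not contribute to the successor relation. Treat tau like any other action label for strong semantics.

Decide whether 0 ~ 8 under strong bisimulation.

Refine partition for ~:
  P[0] = {{0,1,2,3,4,5,6,7,8}}
  P[1] = {{0,7},{1,4},{2},{3,5},{6},{8}}
  P[2] = {{0},{1},{2},{3,5},{4},{6},{7},{8}}
8 equivalence class(es) (converged in 3)
0∈{0}, 8∈{8}

Answer: NOT BISIMILAR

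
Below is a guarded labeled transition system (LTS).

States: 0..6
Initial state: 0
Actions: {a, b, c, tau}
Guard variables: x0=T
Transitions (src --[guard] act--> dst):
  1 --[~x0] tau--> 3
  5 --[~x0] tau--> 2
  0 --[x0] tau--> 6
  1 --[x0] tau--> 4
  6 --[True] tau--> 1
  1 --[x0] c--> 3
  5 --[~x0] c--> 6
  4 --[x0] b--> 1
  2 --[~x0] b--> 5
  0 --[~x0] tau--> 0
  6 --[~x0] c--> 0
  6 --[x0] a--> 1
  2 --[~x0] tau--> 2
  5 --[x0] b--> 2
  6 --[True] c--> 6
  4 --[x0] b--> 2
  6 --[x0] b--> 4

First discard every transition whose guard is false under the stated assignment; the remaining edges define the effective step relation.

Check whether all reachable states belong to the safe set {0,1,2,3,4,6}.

Safe = {0,1,2,3,4,6}
R = {0,1,2,3,4,6}
  0: ✓
  1: ✓
  2: ✓
  3: ✓
  4: ✓
  6: ✓

Answer: INVARIANT HOLDS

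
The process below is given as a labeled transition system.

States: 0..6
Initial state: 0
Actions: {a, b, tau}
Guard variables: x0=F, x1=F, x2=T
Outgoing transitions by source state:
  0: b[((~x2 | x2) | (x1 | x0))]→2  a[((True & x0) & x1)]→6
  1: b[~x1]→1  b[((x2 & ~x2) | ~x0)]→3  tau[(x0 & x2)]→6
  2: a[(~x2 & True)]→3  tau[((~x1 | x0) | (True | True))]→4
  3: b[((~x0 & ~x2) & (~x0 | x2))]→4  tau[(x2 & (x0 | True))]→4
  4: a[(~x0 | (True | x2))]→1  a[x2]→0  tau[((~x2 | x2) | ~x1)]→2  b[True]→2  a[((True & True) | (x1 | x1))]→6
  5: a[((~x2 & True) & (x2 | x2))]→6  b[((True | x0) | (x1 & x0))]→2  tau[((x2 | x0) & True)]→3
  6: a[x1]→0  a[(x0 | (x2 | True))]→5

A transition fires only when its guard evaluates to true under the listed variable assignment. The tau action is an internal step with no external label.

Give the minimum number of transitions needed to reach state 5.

Answer: 4

Analysis:
BFS to 5:
  L0 = {0}
  L1 = {2}
  L2 = {4}
  L3 = {1,6}
  L4 = {3,5}
first hit 5 at d=4 via b·tau·a·a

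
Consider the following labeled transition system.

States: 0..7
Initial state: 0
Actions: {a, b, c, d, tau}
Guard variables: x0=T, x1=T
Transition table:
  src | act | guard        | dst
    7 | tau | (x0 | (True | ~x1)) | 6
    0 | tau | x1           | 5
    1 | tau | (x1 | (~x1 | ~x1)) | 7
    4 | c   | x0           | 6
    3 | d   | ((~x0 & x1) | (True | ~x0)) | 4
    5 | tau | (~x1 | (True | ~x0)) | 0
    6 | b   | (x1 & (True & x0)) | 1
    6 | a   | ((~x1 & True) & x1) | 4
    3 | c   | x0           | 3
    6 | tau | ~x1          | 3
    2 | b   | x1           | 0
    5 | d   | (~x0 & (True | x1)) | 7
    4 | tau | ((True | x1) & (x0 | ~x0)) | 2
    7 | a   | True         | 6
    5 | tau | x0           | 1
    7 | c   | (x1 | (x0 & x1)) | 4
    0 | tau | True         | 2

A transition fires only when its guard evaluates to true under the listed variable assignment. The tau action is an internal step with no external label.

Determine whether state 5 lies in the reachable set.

After dropping false guards: 14 live edges.
L0 = {0}
L1 = {2,5}  cumulative {0,2,5}
L2 = {1}  cumulative {0,1,2,5}
L3 = {7}  cumulative {0,1,2,5,7}
L4 = {4,6}  cumulative {0,1,2,4,5,6,7}
Reach set: {0,1,2,4,5,6,7}
trace reaching 5: tau

Answer: REACHABLE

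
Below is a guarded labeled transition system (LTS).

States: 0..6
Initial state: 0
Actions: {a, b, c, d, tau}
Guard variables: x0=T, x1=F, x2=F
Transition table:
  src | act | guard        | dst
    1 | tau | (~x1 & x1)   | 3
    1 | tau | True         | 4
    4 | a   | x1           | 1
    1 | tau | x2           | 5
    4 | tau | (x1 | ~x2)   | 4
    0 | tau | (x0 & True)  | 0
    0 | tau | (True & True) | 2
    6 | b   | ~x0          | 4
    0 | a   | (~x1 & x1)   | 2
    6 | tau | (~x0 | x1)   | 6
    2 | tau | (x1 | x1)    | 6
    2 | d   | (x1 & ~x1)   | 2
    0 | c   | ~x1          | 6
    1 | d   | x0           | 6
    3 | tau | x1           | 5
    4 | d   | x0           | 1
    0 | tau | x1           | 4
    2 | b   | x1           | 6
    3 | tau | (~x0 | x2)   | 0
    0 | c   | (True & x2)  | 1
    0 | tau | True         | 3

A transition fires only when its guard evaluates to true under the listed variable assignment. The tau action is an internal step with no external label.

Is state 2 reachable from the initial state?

Answer: REACHABLE

Analysis:
After dropping false guards: 8 live edges.
Layer 0: {0}
Layer 1: {2,3,6}  cumulative {0,2,3,6}
R = {0,2,3,6}
witness 2: tau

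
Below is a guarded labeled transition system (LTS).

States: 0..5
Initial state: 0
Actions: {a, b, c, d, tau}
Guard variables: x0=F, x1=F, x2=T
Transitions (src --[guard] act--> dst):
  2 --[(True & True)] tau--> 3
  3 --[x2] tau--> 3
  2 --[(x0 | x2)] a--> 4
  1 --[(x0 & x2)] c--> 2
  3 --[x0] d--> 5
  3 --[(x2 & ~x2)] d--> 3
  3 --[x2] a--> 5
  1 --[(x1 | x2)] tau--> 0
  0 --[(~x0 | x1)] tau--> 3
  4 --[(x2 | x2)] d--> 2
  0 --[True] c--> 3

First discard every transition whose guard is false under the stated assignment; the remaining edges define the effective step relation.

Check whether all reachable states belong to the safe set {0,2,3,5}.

Answer: INVARIANT HOLDS

Analysis:
Inv-set: {0,2,3,5}
Reachable = {0,3,5}
  0: ✓
  3: ✓
  5: ✓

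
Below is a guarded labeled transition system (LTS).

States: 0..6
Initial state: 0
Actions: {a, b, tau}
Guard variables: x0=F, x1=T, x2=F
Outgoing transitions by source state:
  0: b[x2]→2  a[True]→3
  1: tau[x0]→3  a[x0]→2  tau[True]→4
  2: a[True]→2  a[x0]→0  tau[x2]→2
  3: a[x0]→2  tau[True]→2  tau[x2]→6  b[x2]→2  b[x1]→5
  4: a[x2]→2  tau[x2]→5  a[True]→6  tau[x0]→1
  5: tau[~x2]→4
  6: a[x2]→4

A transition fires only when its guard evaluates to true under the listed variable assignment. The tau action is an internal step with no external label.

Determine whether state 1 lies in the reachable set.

Answer: UNREACHABLE

Working:
7 transition(s) survive guard evaluation.
L0 = {0}
L1 = {3}  now seen {0,3}
L2 = {2,5}  now seen {0,2,3,5}
L3 = {4}  now seen {0,2,3,4,5}
L4 = {6}  now seen {0,2,3,4,5,6}
R = {0,2,3,4,5,6}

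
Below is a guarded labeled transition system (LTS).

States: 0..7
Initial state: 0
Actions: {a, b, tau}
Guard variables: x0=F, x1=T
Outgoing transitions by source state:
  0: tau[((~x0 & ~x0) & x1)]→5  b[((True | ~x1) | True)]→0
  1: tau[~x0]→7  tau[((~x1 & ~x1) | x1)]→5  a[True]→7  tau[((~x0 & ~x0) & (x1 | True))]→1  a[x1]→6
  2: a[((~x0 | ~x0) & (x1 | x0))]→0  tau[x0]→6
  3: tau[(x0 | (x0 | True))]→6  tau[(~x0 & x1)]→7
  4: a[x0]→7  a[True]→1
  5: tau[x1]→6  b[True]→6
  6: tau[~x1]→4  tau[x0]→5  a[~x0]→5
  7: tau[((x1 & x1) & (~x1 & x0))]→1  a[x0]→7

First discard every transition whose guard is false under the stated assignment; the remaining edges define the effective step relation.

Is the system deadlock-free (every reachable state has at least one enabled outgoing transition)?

Reach set: {0,5,6}
  0: b→0  tau→5  [2 out]
  5: b→6  tau→6  [2 out]
  6: a→5  [1 out]

Answer: DEADLOCK-FREE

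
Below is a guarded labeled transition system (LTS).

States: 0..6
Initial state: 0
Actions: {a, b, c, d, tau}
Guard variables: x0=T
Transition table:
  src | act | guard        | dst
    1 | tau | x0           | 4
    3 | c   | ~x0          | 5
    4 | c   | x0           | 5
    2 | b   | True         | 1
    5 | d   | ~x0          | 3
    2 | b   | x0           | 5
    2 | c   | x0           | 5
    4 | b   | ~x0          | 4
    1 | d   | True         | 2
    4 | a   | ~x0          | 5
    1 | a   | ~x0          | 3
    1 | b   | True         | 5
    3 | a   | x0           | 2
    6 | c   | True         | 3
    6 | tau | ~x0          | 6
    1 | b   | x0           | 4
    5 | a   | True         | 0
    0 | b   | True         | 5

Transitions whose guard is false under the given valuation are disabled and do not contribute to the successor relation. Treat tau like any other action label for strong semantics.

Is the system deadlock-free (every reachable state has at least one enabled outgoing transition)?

R = {0,5}
  0: b→5  [1 exit(s)]
  5: a→0  [1 exit(s)]

Answer: DEADLOCK-FREE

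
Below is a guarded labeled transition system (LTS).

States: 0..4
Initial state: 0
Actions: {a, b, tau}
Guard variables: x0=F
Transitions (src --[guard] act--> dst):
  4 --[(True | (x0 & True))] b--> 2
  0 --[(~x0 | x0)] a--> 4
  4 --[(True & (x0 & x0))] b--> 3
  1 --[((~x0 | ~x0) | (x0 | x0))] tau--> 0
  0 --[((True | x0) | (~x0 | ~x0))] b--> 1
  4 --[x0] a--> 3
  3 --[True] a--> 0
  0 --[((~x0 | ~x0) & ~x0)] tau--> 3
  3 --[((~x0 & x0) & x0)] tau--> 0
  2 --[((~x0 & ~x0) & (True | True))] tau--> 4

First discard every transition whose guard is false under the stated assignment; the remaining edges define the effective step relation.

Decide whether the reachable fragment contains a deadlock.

R = {0,1,2,3,4}
  0: a→4  b→1  tau→3  [3 exit(s)]
  1: tau→0  [1 exit(s)]
  2: tau→4  [1 exit(s)]
  3: a→0  [1 exit(s)]
  4: b→2  [1 exit(s)]

Answer: DEADLOCK-FREE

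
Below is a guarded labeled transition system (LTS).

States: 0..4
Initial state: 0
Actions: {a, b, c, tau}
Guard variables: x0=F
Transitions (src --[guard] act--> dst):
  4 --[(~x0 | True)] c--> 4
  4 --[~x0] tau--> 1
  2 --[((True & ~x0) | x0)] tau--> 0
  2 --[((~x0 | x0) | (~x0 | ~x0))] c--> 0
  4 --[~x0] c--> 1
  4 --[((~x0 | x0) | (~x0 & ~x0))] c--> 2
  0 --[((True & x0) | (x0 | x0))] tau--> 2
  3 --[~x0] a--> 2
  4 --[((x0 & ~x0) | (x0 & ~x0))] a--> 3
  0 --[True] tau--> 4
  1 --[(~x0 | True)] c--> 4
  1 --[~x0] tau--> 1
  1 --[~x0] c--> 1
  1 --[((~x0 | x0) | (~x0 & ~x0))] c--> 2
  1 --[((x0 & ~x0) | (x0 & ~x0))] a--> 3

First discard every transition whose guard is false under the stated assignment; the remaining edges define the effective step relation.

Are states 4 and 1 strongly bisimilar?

Compute ~ classes (split until stable):
  P[0] = {{0,1,2,3,4}}
  P[1] = {{0},{1,2,4},{3}}
  P[2] = {{0},{1,4},{2},{3}}
Fixed point at round 3; 4 class(es).
[4]={1,4}  [1]={1,4}

Answer: BISIMILAR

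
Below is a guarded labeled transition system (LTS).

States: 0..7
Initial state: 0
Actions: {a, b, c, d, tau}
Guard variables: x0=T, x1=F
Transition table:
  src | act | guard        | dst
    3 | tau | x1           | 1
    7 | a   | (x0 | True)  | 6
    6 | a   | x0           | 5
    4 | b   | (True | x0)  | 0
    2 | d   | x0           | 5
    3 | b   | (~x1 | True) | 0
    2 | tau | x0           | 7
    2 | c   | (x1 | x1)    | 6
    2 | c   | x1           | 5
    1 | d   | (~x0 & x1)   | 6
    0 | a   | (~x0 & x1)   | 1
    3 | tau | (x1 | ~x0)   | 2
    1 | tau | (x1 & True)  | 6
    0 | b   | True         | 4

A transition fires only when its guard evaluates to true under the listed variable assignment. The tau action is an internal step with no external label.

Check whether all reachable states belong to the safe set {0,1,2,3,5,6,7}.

Safe = {0,1,2,3,5,6,7}
R = {0,4}
  0: safe
  4: ✗ unsafe
reach 4 via b — violates

Answer: INVARIANT VIOLATED at state 4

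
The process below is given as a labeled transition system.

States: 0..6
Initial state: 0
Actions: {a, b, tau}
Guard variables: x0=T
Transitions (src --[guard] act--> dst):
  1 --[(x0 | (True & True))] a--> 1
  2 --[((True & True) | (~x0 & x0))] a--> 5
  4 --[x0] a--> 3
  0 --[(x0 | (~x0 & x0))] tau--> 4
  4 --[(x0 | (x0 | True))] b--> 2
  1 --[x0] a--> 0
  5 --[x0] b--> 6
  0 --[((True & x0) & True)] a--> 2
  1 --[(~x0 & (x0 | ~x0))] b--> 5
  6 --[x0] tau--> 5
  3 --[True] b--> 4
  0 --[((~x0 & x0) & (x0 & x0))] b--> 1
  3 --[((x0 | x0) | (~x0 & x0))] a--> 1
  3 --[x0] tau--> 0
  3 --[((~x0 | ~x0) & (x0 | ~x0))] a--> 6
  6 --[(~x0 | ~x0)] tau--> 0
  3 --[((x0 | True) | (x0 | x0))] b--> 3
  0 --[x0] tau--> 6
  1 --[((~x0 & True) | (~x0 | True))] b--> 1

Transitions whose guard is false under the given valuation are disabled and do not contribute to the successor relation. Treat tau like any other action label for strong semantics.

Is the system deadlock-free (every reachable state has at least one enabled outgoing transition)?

Reachable = {0,1,2,3,4,5,6}
  0: a→2  tau→4  tau→6  [deg 3]
  1: a→0  a→1  b→1  [deg 3]
  2: a→5  [deg 1]
  3: a→1  b→3  b→4  tau→0  [deg 4]
  4: a→3  b→2  [deg 2]
  5: b→6  [deg 1]
  6: tau→5  [deg 1]

Answer: DEADLOCK-FREE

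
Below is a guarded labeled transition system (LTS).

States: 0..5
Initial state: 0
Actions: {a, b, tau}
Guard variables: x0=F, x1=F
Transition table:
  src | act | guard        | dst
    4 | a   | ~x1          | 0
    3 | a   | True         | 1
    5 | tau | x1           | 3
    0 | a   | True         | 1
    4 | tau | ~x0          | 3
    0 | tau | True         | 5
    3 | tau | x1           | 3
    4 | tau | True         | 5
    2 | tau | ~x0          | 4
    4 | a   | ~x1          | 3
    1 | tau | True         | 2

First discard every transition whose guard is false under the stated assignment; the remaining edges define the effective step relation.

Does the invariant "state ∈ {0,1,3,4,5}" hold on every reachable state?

Answer: INVARIANT VIOLATED at state 2

Working:
Inv-set: {0,1,3,4,5}
Reachable = {0,1,2,3,4,5}
  0: ✓
  1: ✓
  2: outside
  3: ✓
  4: ✓
  5: ✓
reach 2 via a·tau — violates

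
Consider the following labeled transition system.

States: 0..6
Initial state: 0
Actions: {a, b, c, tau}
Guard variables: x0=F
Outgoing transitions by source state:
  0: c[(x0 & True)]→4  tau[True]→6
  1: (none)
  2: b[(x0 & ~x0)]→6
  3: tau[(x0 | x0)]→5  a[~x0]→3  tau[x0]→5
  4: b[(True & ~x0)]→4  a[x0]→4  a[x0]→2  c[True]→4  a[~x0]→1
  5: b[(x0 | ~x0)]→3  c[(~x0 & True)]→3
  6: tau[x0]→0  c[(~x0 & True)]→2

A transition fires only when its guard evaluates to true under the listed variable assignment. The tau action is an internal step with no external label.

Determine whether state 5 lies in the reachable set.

Answer: UNREACHABLE

Trace:
After dropping false guards: 8 live edges.
Layer 0: {0}
Layer 1: {6}  cumulative {0,6}
Layer 2: {2}  cumulative {0,2,6}
R = {0,2,6}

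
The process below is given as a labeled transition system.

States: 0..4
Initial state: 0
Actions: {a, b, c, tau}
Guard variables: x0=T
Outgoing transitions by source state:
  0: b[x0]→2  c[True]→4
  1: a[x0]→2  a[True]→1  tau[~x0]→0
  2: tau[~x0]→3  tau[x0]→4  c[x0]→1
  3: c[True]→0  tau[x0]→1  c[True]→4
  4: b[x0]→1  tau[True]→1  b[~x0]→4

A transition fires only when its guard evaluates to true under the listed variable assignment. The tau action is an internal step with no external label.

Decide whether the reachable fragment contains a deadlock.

R = {0,1,2,4}
  0: b→2  c→4  [2 out]
  1: a→1  a→2  [2 out]
  2: c→1  tau→4  [2 out]
  4: b→1  tau→1  [2 out]

Answer: DEADLOCK-FREE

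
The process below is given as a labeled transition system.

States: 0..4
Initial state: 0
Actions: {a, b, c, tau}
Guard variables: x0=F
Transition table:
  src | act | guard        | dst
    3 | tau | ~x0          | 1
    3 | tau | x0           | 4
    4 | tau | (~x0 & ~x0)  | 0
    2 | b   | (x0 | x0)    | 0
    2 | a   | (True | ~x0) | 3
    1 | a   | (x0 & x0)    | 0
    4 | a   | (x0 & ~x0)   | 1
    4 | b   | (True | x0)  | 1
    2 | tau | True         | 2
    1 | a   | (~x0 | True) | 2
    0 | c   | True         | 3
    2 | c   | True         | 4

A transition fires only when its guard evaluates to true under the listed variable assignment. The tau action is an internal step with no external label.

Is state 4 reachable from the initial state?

Guard filter leaves 8 enabled edge(s).
L0 = {0}
L1 = {3}  now seen {0,3}
L2 = {1}  now seen {0,1,3}
L3 = {2}  now seen {0,1,2,3}
L4 = {4}  now seen {0,1,2,3,4}
Reach set: {0,1,2,3,4}
Path to 4: c·tau·a·c

Answer: REACHABLE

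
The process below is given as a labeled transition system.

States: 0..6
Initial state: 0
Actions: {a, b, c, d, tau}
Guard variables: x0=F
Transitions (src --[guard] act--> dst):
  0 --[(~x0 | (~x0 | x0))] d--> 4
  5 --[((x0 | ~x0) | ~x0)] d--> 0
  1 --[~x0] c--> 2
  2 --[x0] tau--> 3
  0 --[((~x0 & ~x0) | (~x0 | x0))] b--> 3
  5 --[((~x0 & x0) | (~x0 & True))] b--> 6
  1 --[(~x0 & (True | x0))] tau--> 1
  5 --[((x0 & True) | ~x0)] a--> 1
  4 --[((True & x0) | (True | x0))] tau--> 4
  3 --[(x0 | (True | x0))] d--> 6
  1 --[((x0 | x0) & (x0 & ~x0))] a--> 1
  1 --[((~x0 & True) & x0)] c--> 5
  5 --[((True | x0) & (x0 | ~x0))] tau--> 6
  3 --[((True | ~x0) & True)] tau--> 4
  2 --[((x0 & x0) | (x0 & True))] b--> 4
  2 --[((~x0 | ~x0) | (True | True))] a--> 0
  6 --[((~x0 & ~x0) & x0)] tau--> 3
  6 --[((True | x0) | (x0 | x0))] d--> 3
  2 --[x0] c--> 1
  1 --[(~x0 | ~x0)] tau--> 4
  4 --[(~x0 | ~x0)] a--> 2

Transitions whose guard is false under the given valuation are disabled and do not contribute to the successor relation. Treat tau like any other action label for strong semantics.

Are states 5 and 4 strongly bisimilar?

Compute ~ classes (split until stable):
  π0 = {{0,1,2,3,4,5,6}}
  π1 = {{0},{1},{2},{3},{4},{5},{6}}
7 equivalence class(es) (converged in 2)
[5]={5}  [4]={4}

Answer: NOT BISIMILAR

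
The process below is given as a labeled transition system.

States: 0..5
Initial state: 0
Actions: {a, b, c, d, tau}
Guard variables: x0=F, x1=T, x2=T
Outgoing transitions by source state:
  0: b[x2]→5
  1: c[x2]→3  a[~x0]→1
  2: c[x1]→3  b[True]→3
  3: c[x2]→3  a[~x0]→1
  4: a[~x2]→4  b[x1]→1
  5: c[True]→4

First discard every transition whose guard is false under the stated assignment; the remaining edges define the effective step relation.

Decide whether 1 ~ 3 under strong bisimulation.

Answer: BISIMILAR

Trace:
Bisimulation quotient by refinement:
  π0 = {{0,1,2,3,4,5}}
  π1 = {{0,4},{1,3},{2},{5}}
  π2 = {{0},{1,3},{2},{4},{5}}
5 equivalence class(es) (converged in 3)
1∈{1,3}, 3∈{1,3}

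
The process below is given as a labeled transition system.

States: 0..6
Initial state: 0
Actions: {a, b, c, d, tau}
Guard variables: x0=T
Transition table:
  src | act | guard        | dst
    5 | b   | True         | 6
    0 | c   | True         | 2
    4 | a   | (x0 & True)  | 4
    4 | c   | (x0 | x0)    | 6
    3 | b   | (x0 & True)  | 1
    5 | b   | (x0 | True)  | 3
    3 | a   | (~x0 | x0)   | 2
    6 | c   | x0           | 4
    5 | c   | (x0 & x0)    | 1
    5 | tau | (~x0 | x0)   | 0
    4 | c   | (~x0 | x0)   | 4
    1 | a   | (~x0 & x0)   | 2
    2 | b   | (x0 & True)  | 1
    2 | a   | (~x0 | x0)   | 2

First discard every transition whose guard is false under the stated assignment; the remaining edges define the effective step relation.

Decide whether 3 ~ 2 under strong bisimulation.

Answer: BISIMILAR

Working:
Refine partition for ~:
  P[0] = {{0,1,2,3,4,5,6}}
  P[1] = {{0,6},{1},{2,3},{4},{5}}
  P[2] = {{0},{1},{2,3},{4},{5},{6}}
6 equivalence class(es) (converged in 3)
3∈{2,3}, 2∈{2,3}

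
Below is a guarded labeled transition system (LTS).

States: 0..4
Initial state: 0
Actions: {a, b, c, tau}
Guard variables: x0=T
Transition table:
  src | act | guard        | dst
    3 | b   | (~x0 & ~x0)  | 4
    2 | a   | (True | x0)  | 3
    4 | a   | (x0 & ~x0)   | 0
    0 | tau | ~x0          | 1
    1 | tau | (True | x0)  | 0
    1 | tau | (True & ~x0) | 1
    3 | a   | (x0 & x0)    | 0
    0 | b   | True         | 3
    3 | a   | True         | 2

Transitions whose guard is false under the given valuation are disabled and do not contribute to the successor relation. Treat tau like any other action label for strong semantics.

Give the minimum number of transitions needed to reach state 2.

Breadth-first toward 2:
  depth 0: {0}
  depth 1: {3}
  depth 2: {2}
depth(2)=2, e.g. b·a

Answer: 2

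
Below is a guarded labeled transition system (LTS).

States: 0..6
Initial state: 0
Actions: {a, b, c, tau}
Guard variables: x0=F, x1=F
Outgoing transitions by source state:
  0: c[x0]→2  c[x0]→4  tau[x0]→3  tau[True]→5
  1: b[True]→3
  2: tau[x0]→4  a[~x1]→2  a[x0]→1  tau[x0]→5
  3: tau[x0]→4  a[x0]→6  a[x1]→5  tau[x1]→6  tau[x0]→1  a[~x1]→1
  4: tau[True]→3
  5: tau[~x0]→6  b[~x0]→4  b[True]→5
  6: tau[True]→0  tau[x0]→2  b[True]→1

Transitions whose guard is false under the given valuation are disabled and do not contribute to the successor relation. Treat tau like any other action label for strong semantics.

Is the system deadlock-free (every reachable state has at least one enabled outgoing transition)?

Answer: DEADLOCK-FREE

Analysis:
Reach set: {0,1,3,4,5,6}
  0: tau→5  [1 exit(s)]
  1: b→3  [1 exit(s)]
  3: a→1  [1 exit(s)]
  4: tau→3  [1 exit(s)]
  5: b→4  b→5  tau→6  [3 exit(s)]
  6: b→1  tau→0  [2 exit(s)]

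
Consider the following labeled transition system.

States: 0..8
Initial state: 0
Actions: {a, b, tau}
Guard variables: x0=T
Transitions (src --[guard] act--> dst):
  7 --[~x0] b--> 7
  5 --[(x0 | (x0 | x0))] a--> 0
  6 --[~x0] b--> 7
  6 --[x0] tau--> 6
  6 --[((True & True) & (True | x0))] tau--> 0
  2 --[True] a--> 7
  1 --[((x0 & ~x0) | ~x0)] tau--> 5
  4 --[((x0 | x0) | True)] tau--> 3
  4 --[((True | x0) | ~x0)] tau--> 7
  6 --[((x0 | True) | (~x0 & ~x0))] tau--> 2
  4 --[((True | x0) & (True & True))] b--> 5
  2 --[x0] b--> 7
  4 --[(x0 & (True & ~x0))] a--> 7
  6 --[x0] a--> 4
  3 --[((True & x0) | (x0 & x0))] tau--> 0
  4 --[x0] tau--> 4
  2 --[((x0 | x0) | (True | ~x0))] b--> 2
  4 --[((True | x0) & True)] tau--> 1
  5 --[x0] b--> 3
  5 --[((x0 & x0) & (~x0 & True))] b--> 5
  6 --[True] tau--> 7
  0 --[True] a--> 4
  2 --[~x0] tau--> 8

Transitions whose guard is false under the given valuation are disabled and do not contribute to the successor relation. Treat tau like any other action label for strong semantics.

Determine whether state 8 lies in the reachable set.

Answer: UNREACHABLE

Trace:
Guard filter leaves 17 enabled edge(s).
Layer 0: {0}
Layer 1: {4}  cumulative {0,4}
Layer 2: {1,3,5,7}  cumulative {0,1,3,4,5,7}
Reach set: {0,1,3,4,5,7}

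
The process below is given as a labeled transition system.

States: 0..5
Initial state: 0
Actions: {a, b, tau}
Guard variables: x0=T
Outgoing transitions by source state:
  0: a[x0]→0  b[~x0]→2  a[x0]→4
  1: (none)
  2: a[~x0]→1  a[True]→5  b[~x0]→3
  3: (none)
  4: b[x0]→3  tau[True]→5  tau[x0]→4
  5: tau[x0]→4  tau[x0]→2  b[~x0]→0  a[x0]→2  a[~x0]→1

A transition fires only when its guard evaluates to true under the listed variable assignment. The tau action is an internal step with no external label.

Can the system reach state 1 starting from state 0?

9 transition(s) survive guard evaluation.
L0 = {0}
L1 = {4}  now seen {0,4}
L2 = {3,5}  now seen {0,3,4,5}
L3 = {2}  now seen {0,2,3,4,5}
Reach set: {0,2,3,4,5}

Answer: UNREACHABLE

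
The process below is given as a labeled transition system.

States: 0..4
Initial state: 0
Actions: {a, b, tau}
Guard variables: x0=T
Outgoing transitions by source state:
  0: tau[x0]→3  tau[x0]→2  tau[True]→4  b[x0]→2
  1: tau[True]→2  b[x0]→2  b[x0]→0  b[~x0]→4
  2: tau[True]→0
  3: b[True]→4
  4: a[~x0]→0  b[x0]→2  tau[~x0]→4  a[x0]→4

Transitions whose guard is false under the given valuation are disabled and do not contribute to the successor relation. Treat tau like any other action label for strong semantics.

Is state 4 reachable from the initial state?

11 transition(s) survive guard evaluation.
L0 = {0}
L1 = {2,3,4}  now seen {0,2,3,4}
Reachable = {0,2,3,4}
witness 4: tau

Answer: REACHABLE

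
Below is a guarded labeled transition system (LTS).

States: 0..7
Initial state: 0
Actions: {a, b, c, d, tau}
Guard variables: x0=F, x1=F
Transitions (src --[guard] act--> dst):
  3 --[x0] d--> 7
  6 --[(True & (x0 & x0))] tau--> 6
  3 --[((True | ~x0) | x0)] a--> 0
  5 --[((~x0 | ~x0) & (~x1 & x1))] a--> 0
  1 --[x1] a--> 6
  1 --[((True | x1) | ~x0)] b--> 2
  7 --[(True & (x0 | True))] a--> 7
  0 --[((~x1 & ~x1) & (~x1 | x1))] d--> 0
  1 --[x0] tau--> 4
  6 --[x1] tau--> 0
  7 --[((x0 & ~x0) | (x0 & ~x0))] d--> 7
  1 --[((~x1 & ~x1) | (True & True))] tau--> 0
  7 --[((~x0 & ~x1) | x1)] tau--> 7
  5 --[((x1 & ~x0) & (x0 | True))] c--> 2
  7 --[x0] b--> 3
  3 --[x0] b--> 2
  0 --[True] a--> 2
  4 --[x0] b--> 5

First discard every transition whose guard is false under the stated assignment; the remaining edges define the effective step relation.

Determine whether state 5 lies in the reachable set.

Guard filter leaves 7 enabled edge(s).
depth 0: {0}
depth 1: {2}  total {0,2}
R = {0,2}

Answer: UNREACHABLE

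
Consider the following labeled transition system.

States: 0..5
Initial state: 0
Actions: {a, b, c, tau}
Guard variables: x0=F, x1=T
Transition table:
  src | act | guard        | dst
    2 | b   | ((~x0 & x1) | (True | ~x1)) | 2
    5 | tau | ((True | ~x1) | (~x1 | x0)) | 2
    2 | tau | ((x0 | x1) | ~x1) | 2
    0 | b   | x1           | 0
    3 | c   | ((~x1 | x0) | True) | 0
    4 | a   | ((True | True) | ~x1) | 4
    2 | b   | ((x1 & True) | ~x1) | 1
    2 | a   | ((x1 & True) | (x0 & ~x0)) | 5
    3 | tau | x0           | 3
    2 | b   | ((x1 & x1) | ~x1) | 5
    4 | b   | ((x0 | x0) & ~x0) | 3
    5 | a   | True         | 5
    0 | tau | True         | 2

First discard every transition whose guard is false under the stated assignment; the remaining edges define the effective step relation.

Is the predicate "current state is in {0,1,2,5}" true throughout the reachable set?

Safe = {0,1,2,5}
R = {0,1,2,5}
  0: ok
  1: ok
  2: ok
  5: ok

Answer: INVARIANT HOLDS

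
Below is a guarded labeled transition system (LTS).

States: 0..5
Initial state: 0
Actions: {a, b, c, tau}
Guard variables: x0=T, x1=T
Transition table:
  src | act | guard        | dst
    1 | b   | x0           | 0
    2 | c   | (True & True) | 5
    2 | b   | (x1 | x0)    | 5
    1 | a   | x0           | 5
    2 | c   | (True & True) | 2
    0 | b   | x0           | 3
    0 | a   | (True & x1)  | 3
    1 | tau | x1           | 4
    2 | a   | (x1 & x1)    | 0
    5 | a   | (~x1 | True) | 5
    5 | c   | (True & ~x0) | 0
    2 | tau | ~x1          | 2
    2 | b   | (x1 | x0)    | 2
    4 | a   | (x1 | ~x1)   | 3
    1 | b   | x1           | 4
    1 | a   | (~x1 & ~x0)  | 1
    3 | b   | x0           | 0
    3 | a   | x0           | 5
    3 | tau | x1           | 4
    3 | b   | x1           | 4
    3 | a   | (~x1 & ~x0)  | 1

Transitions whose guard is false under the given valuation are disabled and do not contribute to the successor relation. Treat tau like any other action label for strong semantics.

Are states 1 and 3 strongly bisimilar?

Compute ~ classes (split until stable):
  P[0] = {{0,1,2,3,4,5}}
  P[1] = {{0},{1,3},{2},{4,5}}
  P[2] = {{0},{1,3},{2},{4},{5}}
Fixed point at round 3; 5 class(es).
class of 1: {1,3}; class of 3: {1,3}

Answer: BISIMILAR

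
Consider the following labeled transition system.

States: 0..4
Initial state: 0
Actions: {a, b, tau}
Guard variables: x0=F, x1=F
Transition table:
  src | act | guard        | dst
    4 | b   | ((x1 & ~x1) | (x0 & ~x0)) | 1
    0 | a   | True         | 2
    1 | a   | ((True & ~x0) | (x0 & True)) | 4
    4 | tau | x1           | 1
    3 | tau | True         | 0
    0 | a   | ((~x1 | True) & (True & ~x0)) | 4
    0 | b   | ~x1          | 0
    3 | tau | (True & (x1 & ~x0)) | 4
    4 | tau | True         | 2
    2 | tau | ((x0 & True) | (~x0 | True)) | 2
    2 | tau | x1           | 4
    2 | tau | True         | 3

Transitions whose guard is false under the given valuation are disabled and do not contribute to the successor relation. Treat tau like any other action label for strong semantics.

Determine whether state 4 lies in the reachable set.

8 transition(s) survive guard evaluation.
Layer 0: {0}
Layer 1: {2,4}  total {0,2,4}
Layer 2: {3}  total {0,2,3,4}
Reach set: {0,2,3,4}
Path to 4: a

Answer: REACHABLE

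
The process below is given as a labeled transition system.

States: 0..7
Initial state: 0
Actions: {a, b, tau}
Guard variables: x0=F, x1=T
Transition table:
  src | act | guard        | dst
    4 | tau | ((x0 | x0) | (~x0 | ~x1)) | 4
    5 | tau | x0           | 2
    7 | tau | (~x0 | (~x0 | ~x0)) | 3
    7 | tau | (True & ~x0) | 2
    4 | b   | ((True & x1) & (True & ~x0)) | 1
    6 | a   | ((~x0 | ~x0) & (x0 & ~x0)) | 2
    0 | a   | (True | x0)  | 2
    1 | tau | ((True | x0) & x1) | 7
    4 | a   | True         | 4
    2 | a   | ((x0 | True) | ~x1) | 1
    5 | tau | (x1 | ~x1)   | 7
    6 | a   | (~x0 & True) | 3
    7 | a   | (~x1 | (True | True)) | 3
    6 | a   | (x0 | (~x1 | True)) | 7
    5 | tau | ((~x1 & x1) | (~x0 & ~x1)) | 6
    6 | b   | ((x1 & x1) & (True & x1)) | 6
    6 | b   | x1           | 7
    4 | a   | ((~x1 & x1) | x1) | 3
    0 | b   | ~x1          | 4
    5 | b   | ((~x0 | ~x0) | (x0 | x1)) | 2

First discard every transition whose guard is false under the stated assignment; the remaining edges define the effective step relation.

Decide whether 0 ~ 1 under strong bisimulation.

Answer: NOT BISIMILAR

Trace:
Compute ~ classes (split until stable):
  P[0] = {{0,1,2,3,4,5,6,7}}
  P[1] = {{0,2},{1},{3},{4},{5},{6},{7}}
  P[2] = {{0},{1},{2},{3},{4},{5},{6},{7}}
stable after 3 split(s): 8 block(s)
0∈{0}, 1∈{1}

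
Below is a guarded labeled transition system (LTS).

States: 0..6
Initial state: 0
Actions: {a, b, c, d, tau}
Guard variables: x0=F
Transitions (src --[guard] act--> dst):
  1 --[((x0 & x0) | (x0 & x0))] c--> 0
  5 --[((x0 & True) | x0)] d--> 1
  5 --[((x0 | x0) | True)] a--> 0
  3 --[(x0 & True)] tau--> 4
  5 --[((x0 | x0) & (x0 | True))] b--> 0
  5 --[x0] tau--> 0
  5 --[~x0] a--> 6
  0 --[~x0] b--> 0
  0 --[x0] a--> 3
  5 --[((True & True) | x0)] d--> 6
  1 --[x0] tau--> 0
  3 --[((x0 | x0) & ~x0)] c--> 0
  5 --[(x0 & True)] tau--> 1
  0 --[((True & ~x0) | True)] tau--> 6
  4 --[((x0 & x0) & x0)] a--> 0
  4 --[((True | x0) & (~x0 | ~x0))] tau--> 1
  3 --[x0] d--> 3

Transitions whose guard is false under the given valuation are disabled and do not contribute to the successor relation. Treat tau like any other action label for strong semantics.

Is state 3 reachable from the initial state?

Answer: UNREACHABLE

Working:
6 transition(s) survive guard evaluation.
depth 0: {0}
depth 1: {6}  total {0,6}
Reach set: {0,6}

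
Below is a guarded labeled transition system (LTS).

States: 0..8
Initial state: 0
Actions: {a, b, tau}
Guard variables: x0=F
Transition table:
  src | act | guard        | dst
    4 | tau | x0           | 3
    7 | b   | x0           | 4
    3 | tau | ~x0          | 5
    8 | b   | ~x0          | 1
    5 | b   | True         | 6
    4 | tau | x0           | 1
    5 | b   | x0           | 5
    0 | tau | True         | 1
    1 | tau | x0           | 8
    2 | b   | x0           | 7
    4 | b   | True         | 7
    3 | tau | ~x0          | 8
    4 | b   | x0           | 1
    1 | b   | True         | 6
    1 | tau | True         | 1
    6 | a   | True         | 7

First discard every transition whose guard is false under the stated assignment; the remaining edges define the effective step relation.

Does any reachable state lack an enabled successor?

Answer: DEADLOCK at state 7

Analysis:
Reachable = {0,1,6,7}
  0: tau→1  [deg 1]
  1: b→6  tau→1  [deg 2]
  6: a→7  [deg 1]
  7: ∅  [STUCK]
Path to 7: tau·b·a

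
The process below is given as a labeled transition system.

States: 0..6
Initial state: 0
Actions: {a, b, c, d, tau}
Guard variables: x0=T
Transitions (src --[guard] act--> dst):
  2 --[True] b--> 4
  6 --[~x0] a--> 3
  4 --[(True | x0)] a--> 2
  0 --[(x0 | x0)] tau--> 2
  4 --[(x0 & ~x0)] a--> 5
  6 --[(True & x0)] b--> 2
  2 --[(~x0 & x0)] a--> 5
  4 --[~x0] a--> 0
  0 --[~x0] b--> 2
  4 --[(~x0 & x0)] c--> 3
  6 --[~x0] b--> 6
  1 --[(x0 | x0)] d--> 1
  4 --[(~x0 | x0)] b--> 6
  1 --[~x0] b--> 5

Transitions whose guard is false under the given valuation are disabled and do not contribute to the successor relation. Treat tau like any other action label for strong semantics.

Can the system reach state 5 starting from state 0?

Guard filter leaves 6 enabled edge(s).
Layer 0: {0}
Layer 1: {2}  now seen {0,2}
Layer 2: {4}  now seen {0,2,4}
Layer 3: {6}  now seen {0,2,4,6}
R = {0,2,4,6}

Answer: UNREACHABLE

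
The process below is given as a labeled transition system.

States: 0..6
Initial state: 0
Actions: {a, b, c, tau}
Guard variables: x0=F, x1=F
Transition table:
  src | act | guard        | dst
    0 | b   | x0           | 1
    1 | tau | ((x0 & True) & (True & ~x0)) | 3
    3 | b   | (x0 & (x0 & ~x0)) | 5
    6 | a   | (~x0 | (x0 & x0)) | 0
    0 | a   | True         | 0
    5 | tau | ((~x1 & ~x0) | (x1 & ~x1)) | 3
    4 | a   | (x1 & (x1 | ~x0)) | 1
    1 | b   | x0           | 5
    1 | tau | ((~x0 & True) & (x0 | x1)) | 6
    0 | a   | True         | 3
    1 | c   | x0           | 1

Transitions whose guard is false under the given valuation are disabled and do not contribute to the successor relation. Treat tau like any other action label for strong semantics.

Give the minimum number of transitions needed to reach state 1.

Answer: UNREACHABLE

Working:
BFS to 1:
  depth 0: {0}
  depth 1: {3}
1 never appears.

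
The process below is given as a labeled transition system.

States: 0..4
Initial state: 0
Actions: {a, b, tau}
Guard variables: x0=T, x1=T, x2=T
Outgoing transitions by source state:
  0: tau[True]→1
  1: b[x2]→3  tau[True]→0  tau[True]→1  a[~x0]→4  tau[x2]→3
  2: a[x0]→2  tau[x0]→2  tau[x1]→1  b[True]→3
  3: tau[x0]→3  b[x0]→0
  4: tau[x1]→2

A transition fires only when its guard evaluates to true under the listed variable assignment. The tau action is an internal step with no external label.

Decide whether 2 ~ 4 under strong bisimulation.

Answer: NOT BISIMILAR

Working:
Compute ~ classes (split until stable):
  π0 = {{0,1,2,3,4}}
  π1 = {{0,4},{1,3},{2}}
  π2 = {{0},{1},{2},{3},{4}}
5 equivalence class(es) (converged in 3)
class of 2: {2}; class of 4: {4}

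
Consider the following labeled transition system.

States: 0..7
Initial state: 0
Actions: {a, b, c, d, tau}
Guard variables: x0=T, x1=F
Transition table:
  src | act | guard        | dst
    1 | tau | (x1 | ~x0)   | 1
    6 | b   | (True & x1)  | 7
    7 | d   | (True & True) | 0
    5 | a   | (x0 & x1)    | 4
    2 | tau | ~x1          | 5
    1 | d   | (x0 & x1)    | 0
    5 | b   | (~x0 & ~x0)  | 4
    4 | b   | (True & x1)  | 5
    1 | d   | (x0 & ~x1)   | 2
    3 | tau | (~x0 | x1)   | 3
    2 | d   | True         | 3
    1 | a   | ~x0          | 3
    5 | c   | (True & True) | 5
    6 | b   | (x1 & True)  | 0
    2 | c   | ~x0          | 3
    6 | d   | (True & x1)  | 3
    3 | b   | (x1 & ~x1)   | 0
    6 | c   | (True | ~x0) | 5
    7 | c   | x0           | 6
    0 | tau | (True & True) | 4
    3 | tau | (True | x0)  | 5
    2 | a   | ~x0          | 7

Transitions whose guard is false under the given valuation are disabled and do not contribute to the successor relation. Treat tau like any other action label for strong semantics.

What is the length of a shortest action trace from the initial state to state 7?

Answer: UNREACHABLE

Analysis:
Layered search for 7:
  depth 0: {0}
  depth 1: {4}
7 never appears.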